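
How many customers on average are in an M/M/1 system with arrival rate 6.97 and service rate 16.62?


ρ = λ/μ = 6.97/16.62 = 0.4194
L = ρ/(1−ρ) = 0.4194/(1 − 0.4194) = 0.4194/0.5806 = 0.7223

Final: 0.7223


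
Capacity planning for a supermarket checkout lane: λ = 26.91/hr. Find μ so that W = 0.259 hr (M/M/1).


W = 1/(μ−λ) ⇒ μ − λ = 1/W = 1/0.259 = 3.8610
μ = λ + 1/W = 26.91 + 3.8610 = 30.7710 per hr

Final: 30.7710 /hr


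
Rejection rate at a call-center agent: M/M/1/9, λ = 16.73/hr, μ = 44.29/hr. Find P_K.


ρ = λ/μ = 16.73/44.29 = 0.3777
P_K = (1−ρ)ρ^K/(1−ρ^(K+1)) = (0.6223·0.0001566)/(1 − 0.00005914)
= 0.00009743/0.999941 = 0.00009743

Final: 0.00009743


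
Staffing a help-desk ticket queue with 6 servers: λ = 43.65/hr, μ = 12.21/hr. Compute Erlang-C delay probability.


a = λ/μ = 3.5749; ρ = a/6 = 0.5958
P₀ = 0.026721 (from M/M/c formula)
C(c,a) = [a^c/(c!(1−ρ))]·P₀ = [2087.42800/(720·0.4042)]·0.026721
= 7.17311·0.026721 = 0.191670

Final: 0.191670


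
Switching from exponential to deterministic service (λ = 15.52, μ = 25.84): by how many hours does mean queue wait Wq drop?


ρ = 15.52/25.84 = 0.6006
Wq(M/M/1) = ρ/(μ−λ) = 0.6006/10.32 = 0.05820 hr
Wq(M/D/1) = ρ/(2(μ−λ)) = 0.02910 hr
Savings = 0.05820 − 0.02910 = 0.02910 hr

Final: 0.02910 hr


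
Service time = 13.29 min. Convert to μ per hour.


μ = 1/(service time) in consistent units.
1 hour = 60 min, so μ = 60/13.29 = 4.5147 per hour

Final: 4.5147 /hr


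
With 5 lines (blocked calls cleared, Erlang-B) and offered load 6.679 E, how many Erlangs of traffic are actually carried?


B(5,6.679) = 0.405241 (Erlang-B)
Carried load = a(1 − B) = 6.679·(1 − 0.405241) = 6.679·0.594759 = 3.9724 E

Final: 3.9724 Erlangs


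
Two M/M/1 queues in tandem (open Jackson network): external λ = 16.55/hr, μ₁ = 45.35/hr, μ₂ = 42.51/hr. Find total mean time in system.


Each node sees arrival rate λ = 16.55/hr (tandem ⇒ throughput preserved).
W₁ = 1/(μ₁−λ) = 1/(45.35−16.55) = 0.03472 hr
W₂ = 1/(μ₂−λ) = 1/(42.51−16.55) = 0.03852 hr
W_total = W₁ + W₂ = 0.03472 + 0.03852 = 0.07324 hr

Final: 0.07324 hr


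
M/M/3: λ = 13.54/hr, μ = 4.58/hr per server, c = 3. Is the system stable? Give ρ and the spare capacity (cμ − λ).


Total capacity cμ = 3·4.58 = 13.74/hr
ρ = λ/(cμ) = 13.54/13.74 = 0.9854
Stable ⇔ ρ < 1: YES
Spare capacity = cμ − λ = 13.74 − 13.54 = 0.20/hr

Final: ρ = 0.9854; stable; margin = 0.20/hr


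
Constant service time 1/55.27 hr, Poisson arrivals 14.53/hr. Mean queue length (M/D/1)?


ρ = 14.53/55.27 = 0.2629
M/D/1: Lq = ρ²/(2(1−ρ)) = 0.06911/(2·0.7371) = 0.04688

Final: 0.04688


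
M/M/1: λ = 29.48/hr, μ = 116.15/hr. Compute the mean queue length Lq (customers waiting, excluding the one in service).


ρ = 29.48/116.15 = 0.2538
Lq = ρ²/(1−ρ) = 0.06442/0.7462 = 0.08633

Final: 0.08633


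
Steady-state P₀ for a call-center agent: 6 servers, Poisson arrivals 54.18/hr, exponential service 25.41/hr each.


a = λ/μ = 54.18/25.41 = 2.1322; ρ = a/c = 0.3554
Σ_{k=0}^{5} a^k/k! (terms k=0..5) = 1.00000 + 2.13223 + 2.27321 + 1.61567 + 0.86124 + 0.36727 = 8.24962
Tail: a^6/(6!(1−ρ)) = 93.97363/(720·0.6446) = 0.20247
P₀ = 1/(8.24962 + 0.20247) = 1/8.45209 = 0.118314

Final: 0.118314


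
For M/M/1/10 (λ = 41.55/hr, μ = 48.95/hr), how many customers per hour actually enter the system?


ρ = 0.8488; P_K = (1−ρ)ρ^10/(1−ρ^11) = 0.035146
λ_eff = λ(1 − P_K) = 41.55·(1 − 0.035146) = 41.55·0.964854 = 40.0897 /hr

Final: 40.0897 /hr


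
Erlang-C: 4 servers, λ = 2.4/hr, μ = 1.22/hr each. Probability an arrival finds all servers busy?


a = λ/μ = 1.9672; ρ = a/4 = 0.4918
P₀ = 0.135155 (from M/M/c formula)
C(c,a) = [a^c/(c!(1−ρ))]·P₀ = [14.97634/(24·0.5082)]·0.135155
= 1.22790·0.135155 = 0.165957

Final: 0.165957


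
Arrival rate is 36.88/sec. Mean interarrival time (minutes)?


Mean interarrival time = 1/λ = 1/36.88 second = 0.02711 second
In minutes: 0.02711 × 0.0166667 = 0.0004519 min

Final: 0.0004519 min


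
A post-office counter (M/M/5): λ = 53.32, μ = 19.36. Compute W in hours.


a = 2.7541; ρ = 0.5508; P₀ = 0.061103
Lq = P₀·a^c·ρ/(c!(1−ρ)²) = 0.22029
Wq = Lq/λ = 0.22029/53.32 = 0.004131 hr
W = Wq + 1/μ = 0.004131 + 0.05165 = 0.05578 hr

Final: 0.05578 hr


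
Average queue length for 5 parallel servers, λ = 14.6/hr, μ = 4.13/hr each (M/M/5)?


a = λ/μ = 3.5351; ρ = a/5 = 0.7070
P₀ = 0.024779
Lq = P₀·a^c·ρ / (c!·(1−ρ)²) = 0.024779·552.09526·0.7070/(120·0.08584)
= 0.93901

Final: 0.93901


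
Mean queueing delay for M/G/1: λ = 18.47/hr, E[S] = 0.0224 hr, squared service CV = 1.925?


ρ = λ·E[S] = 18.47·0.0224 = 0.4137
E[S²] = E[S]²(1+C_s²) = 0.0224²·(1+1.925) = 0.001468
Wq = λ·E[S²]/(2(1−ρ)) = 18.47·0.001468/(2·0.5863) = 0.02312 hr

Final: 0.02312 hr


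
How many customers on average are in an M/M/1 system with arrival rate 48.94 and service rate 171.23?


ρ = λ/μ = 48.94/171.23 = 0.2858
L = ρ/(1−ρ) = 0.2858/(1 − 0.2858) = 0.2858/0.7142 = 0.4002

Final: 0.4002


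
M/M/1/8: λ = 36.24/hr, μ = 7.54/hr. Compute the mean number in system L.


ρ = 36.24/7.54 = 4.8064
L = ρ[1 − (K+1)ρ^K + Kρ^(K+1)] / [(1−ρ)(1−ρ^(K+1))]
Numerator: 4.8064·(1 − 9·284796.563829 + 8·1368836.534901) = 40313511.562358
Denominator: (-3.8064)·(-1368835.534901) = 5210289.104996
L = 40313511.562358/5210289.104996 = 7.7373

Final: 7.7373


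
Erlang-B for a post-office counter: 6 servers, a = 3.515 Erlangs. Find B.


B(c,a) = (a^c/c!) / Σ_{k=0}^{c} a^k/k!
a^6/6! = 2.619506
Σ terms (k=0..6): 1.00000 + 3.51500 + 6.17761 + 7.23810 + 6.36048 + 4.47142 + 2.61951 = 31.382124
B = 2.619506/31.382124 = 0.083471

Final: 0.083471


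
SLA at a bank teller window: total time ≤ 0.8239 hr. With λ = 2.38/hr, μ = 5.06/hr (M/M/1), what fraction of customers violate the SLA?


W ~ Exponential(μ−λ) for M/M/1.
μ − λ = 5.06 − 2.38 = 2.6800
P(W > t) = e^{−(μ−λ)t} = e^{−2.2081} = 0.109915

Final: 0.109915


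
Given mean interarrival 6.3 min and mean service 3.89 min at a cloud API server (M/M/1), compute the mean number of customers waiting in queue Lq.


λ = 60/6.3 = 9.5238 /hr
μ = 60/3.89 = 15.4242 /hr
ρ = λ/μ = 9.5238/15.4242 = 0.6175
Lq = ρ²/(1−ρ) = 0.3813/0.3825 = 0.9966

Final: 0.9966


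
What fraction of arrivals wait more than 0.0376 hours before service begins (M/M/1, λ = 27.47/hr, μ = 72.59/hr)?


ρ = 27.47/72.59 = 0.3784
P(Wq > t) = ρ·e^{−(μ−λ)t} = 0.3784·e^{−1.6965}
= 0.3784·0.183322 = 0.069374

Final: 0.069374


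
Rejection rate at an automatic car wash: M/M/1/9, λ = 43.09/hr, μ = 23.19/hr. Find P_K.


ρ = λ/μ = 43.09/23.19 = 1.8581
P_K = (1−ρ)ρ^K/(1−ρ^(K+1)) = (-0.8581·264.047287)/(1 − 490.633790)
= -226.586503/-489.633790 = 0.462767

Final: 0.462767


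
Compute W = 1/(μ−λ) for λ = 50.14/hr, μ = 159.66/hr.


W = 1/(μ−λ) = 1/(159.66 − 50.14) = 1/109.52 = 0.009131 hr

Final: 0.009131 hr


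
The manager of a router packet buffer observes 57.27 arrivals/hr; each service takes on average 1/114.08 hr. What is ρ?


ρ = λ/μ = 57.27/114.08 = 0.5020

Final: 0.5020


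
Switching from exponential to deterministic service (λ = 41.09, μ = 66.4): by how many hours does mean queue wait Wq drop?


ρ = 41.09/66.4 = 0.6188
Wq(M/M/1) = ρ/(μ−λ) = 0.6188/25.31 = 0.02445 hr
Wq(M/D/1) = ρ/(2(μ−λ)) = 0.01222 hr
Savings = 0.02445 − 0.01222 = 0.01222 hr

Final: 0.01222 hr


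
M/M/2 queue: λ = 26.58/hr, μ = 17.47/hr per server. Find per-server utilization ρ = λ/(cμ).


ρ = λ/(cμ) = 26.58/(2·17.47) = 26.58/34.94 = 0.7607

Final: 0.7607


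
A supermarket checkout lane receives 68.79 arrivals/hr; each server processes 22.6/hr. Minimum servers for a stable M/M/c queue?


Stability requires cμ > λ ⇔ c > λ/μ.
λ/μ = 68.79/22.6 = 3.0438
Minimum integer c = ⌊3.0438⌋ + 1 = 4
Check: 4·22.6 = 90.40 > 68.79, while 3·22.6 = 67.80 ≤ 68.79

Final: 4 servers


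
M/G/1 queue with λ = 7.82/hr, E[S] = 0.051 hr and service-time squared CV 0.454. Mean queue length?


ρ = λ·E[S] = 7.82·0.051 = 0.3988
Lq = ρ²(1+C_s²)/(2(1−ρ)) = 0.1591·(1+0.454)/(2·0.6012)
= 0.1591·1.4540/1.2024 = 0.19235

Final: 0.19235


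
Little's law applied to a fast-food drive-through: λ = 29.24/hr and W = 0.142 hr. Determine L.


L = λW = 29.24·0.142 = 4.1521

Final: 4.1521


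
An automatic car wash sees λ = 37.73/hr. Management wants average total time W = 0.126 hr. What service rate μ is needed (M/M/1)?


W = 1/(μ−λ) ⇒ μ − λ = 1/W = 1/0.126 = 7.9365
μ = λ + 1/W = 37.73 + 7.9365 = 45.6665 per hr

Final: 45.6665 /hr


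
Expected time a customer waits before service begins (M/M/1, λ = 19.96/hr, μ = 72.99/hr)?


ρ = 19.96/72.99 = 0.2735
Wq = ρ/(μ−λ) = 0.2735/(72.99 − 19.96) = 0.2735/53.03 = 0.005157 hr

Final: 0.005157 hr


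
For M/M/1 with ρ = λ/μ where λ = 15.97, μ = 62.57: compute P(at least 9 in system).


ρ = 15.97/62.57 = 0.2552
P(N ≥ n) = ρ^n = 0.2552^9 = 0.000004597

Final: 0.000004597


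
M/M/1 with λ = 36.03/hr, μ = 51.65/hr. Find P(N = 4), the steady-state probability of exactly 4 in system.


ρ = 36.03/51.65 = 0.6976
P_n = (1−ρ)·ρ^n = (1 − 0.6976)·0.6976^4 = 0.3024·0.236797 = 0.071612

Final: 0.071612


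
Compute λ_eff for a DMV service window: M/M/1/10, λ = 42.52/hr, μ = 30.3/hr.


ρ = 1.4033; P_K = (1−ρ)ρ^10/(1−ρ^11) = 0.294480
λ_eff = λ(1 − P_K) = 42.52·(1 − 0.294480) = 42.52·0.705520 = 29.9987 /hr

Final: 29.9987 /hr


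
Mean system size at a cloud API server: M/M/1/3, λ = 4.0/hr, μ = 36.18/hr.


ρ = 4.0/36.18 = 0.1106
L = ρ[1 − (K+1)ρ^K + Kρ^(K+1)] / [(1−ρ)(1−ρ^(K+1))]
Numerator: 0.1106·(1 − 4·0.001351 + 3·0.0001494) = 0.110010
Denominator: (0.8894)·(0.999851) = 0.889309
L = 0.110010/0.889309 = 0.1237

Final: 0.1237


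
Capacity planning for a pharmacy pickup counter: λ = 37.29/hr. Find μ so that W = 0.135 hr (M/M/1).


W = 1/(μ−λ) ⇒ μ − λ = 1/W = 1/0.135 = 7.4074
μ = λ + 1/W = 37.29 + 7.4074 = 44.6974 per hr

Final: 44.6974 /hr


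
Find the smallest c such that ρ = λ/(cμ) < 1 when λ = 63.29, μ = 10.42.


Stability requires cμ > λ ⇔ c > λ/μ.
λ/μ = 63.29/10.42 = 6.0739
Minimum integer c = ⌊6.0739⌋ + 1 = 7
Check: 7·10.42 = 72.94 > 63.29, while 6·10.42 = 62.52 ≤ 63.29

Final: 7 servers


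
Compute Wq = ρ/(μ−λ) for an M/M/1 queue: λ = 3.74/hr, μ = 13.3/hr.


ρ = 3.74/13.3 = 0.2812
Wq = ρ/(μ−λ) = 0.2812/(13.3 − 3.74) = 0.2812/9.56 = 0.02941 hr

Final: 0.02941 hr


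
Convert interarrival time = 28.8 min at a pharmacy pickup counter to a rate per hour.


λ = 1/(interarrival time) in consistent units.
1 hour = 60 min, so λ = 60/28.8 = 2.0833 per hour

Final: 2.0833 /hr


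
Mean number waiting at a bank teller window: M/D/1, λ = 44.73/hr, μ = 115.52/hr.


ρ = 44.73/115.52 = 0.3872
M/D/1: Lq = ρ²/(2(1−ρ)) = 0.1499/(2·0.6128) = 0.12233

Final: 0.12233


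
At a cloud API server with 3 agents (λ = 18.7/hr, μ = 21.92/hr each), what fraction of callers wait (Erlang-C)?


a = λ/μ = 0.8531; ρ = a/3 = 0.2844
P₀ = 0.423443 (from M/M/c formula)
C(c,a) = [a^c/(c!(1−ρ))]·P₀ = [0.62087/(6·0.7156)]·0.423443
= 0.14460·0.423443 = 0.061229

Final: 0.061229


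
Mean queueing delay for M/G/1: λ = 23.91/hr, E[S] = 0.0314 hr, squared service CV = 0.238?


ρ = λ·E[S] = 23.91·0.0314 = 0.7508
E[S²] = E[S]²(1+C_s²) = 0.0314²·(1+0.238) = 0.001221
Wq = λ·E[S²]/(2(1−ρ)) = 23.91·0.001221/(2·0.2492) = 0.05855 hr

Final: 0.05855 hr


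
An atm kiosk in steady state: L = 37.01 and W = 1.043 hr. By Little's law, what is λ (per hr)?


λ = L/W = 37.01/1.043 = 35.4842 /hr

Final: 35.4842 /hr


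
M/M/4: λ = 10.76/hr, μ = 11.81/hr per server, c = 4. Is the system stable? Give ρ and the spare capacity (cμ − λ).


Total capacity cμ = 4·11.81 = 47.24/hr
ρ = λ/(cμ) = 10.76/47.24 = 0.2278
Stable ⇔ ρ < 1: YES
Spare capacity = cμ − λ = 47.24 − 10.76 = 36.48/hr

Final: ρ = 0.2278; stable; margin = 36.48/hr


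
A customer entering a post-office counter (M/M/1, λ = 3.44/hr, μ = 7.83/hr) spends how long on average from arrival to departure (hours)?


W = 1/(μ−λ) = 1/(7.83 − 3.44) = 1/4.39 = 0.2278 hr

Final: 0.2278 hr


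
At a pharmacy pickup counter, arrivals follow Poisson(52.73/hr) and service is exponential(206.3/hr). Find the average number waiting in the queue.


ρ = 52.73/206.3 = 0.2556
Lq = ρ²/(1−ρ) = 0.06533/0.7444 = 0.08776

Final: 0.08776


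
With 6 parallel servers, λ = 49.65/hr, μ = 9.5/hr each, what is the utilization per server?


ρ = λ/(cμ) = 49.65/(6·9.5) = 49.65/57.00 = 0.8711

Final: 0.8711


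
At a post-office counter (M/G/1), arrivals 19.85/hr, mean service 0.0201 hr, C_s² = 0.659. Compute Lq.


ρ = λ·E[S] = 19.85·0.0201 = 0.3990
Lq = ρ²(1+C_s²)/(2(1−ρ)) = 0.1592·(1+0.659)/(2·0.6010)
= 0.1592·1.6590/1.2020 = 0.21971

Final: 0.21971


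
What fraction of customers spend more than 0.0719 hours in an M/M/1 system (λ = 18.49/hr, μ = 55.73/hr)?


W ~ Exponential(μ−λ) for M/M/1.
μ − λ = 55.73 − 18.49 = 37.2400
P(W > t) = e^{−(μ−λ)t} = e^{−2.6776} = 0.068731

Final: 0.068731


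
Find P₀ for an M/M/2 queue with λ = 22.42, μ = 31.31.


a = λ/μ = 22.42/31.31 = 0.7161; ρ = a/c = 0.3580
Σ_{k=0}^{1} a^k/k! (terms k=0..1) = 1.00000 + 0.71607 = 1.71607
Tail: a^2/(2!(1−ρ)) = 0.51275/(2·0.6420) = 0.39936
P₀ = 1/(1.71607 + 0.39936) = 1/2.11542 = 0.472719

Final: 0.472719


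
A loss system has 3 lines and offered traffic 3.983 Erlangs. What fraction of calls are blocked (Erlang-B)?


B(c,a) = (a^c/c!) / Σ_{k=0}^{c} a^k/k!
a^3/3! = 10.531244
Σ terms (k=0..3): 1.00000 + 3.98300 + 7.93214 + 10.53124 = 23.446388
B = 10.531244/23.446388 = 0.449163

Final: 0.449163


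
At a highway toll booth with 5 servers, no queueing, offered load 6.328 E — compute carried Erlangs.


B(5,6.328) = 0.382696 (Erlang-B)
Carried load = a(1 − B) = 6.328·(1 − 0.382696) = 6.328·0.617304 = 3.9063 E

Final: 3.9063 Erlangs


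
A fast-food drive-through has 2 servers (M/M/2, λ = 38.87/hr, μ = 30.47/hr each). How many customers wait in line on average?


a = λ/μ = 1.2757; ρ = a/2 = 0.6378
P₀ = 0.221120
Lq = P₀·a^c·ρ / (c!·(1−ρ)²) = 0.221120·1.62736·0.6378/(2·0.13116)
= 0.87497

Final: 0.87497


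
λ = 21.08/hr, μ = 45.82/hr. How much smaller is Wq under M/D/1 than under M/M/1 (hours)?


ρ = 21.08/45.82 = 0.4601
Wq(M/M/1) = ρ/(μ−λ) = 0.4601/24.74 = 0.01860 hr
Wq(M/D/1) = ρ/(2(μ−λ)) = 0.009298 hr
Savings = 0.01860 − 0.009298 = 0.009298 hr

Final: 0.009298 hr


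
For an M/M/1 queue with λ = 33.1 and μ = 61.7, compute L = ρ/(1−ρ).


ρ = λ/μ = 33.1/61.7 = 0.5365
L = ρ/(1−ρ) = 0.5365/(1 − 0.5365) = 0.5365/0.4635 = 1.1573

Final: 1.1573


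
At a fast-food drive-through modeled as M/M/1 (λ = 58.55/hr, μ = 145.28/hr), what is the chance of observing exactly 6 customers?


ρ = 58.55/145.28 = 0.4030
P_n = (1−ρ)·ρ^n = (1 − 0.4030)·0.4030^6 = 0.5970·0.004285 = 0.002558

Final: 0.002558


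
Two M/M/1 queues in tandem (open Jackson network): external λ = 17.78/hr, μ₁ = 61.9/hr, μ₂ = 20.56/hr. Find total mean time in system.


Each node sees arrival rate λ = 17.78/hr (tandem ⇒ throughput preserved).
W₁ = 1/(μ₁−λ) = 1/(61.9−17.78) = 0.02267 hr
W₂ = 1/(μ₂−λ) = 1/(20.56−17.78) = 0.35971 hr
W_total = W₁ + W₂ = 0.02267 + 0.35971 = 0.38238 hr

Final: 0.38238 hr


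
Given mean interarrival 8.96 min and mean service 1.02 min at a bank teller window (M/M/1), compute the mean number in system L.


λ = 60/8.96 = 6.6964 /hr
μ = 60/1.02 = 58.8235 /hr
ρ = λ/μ = 6.6964/58.8235 = 0.1138
L = ρ/(1−ρ) = 0.1138/0.8862 = 0.1285

Final: 0.1285


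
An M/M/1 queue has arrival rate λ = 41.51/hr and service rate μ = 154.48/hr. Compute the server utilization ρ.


ρ = λ/μ = 41.51/154.48 = 0.2687

Final: 0.2687


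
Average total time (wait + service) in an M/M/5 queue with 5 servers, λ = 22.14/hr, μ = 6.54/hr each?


a = 3.3853; ρ = 0.6771; P₀ = 0.029826
Lq = P₀·a^c·ρ/(c!(1−ρ)²) = 0.71748
Wq = Lq/λ = 0.71748/22.14 = 0.03241 hr
W = Wq + 1/μ = 0.03241 + 0.15291 = 0.18531 hr

Final: 0.18531 hr


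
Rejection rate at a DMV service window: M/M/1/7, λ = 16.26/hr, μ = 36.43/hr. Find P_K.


ρ = λ/μ = 16.26/36.43 = 0.4463
P_K = (1−ρ)ρ^K/(1−ρ^(K+1)) = (0.5537·0.003529)/(1 − 0.001575)
= 0.001954/0.998425 = 0.001957

Final: 0.001957


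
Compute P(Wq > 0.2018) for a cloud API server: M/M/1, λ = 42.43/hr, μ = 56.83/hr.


ρ = 42.43/56.83 = 0.7466
P(Wq > t) = ρ·e^{−(μ−λ)t} = 0.7466·e^{−2.9059}
= 0.7466·0.054698 = 0.040839

Final: 0.040839


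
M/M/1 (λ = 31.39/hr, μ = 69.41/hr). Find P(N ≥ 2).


ρ = 31.39/69.41 = 0.4522
P(N ≥ n) = ρ^n = 0.4522^2 = 0.204521

Final: 0.204521


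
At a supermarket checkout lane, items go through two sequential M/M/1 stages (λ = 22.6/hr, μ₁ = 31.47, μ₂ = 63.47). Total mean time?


Each node sees arrival rate λ = 22.6/hr (tandem ⇒ throughput preserved).
W₁ = 1/(μ₁−λ) = 1/(31.47−22.6) = 0.11274 hr
W₂ = 1/(μ₂−λ) = 1/(63.47−22.6) = 0.02447 hr
W_total = W₁ + W₂ = 0.11274 + 0.02447 = 0.13721 hr

Final: 0.13721 hr


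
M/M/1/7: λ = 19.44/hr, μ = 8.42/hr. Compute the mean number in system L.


ρ = 19.44/8.42 = 2.3088
L = ρ[1 − (K+1)ρ^K + Kρ^(K+1)] / [(1−ρ)(1−ρ^(K+1))]
Numerator: 2.3088·(1 − 8·349.694807 + 7·807.371384) = 6591.686644
Denominator: (-1.3088)·(-806.371384) = 1055.369674
L = 6591.686644/1055.369674 = 6.2459

Final: 6.2459


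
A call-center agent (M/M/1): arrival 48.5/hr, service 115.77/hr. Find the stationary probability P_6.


ρ = 48.5/115.77 = 0.4189
P_n = (1−ρ)·ρ^n = (1 − 0.4189)·0.4189^6 = 0.5811·0.005406 = 0.003141

Final: 0.003141


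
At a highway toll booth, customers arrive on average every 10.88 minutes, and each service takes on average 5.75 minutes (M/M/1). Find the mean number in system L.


λ = 60/10.88 = 5.5147 /hr
μ = 60/5.75 = 10.4348 /hr
ρ = λ/μ = 5.5147/10.4348 = 0.5285
L = ρ/(1−ρ) = 0.5285/0.4715 = 1.1209

Final: 1.1209


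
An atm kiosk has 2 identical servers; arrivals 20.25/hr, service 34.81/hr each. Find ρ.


ρ = λ/(cμ) = 20.25/(2·34.81) = 20.25/69.62 = 0.2909

Final: 0.2909


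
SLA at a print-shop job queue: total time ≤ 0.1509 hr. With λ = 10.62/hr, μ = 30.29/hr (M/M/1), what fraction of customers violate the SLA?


W ~ Exponential(μ−λ) for M/M/1.
μ − λ = 30.29 − 10.62 = 19.6700
P(W > t) = e^{−(μ−λ)t} = e^{−2.9682} = 0.051396

Final: 0.051396


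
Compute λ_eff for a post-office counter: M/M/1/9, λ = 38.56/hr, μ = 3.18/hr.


ρ = 12.1258; P_K = (1−ρ)ρ^9/(1−ρ^10) = 0.917531
λ_eff = λ(1 − P_K) = 38.56·(1 − 0.917531) = 38.56·0.082469 = 3.1800 /hr

Final: 3.1800 /hr


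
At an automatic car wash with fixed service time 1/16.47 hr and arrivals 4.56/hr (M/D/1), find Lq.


ρ = 4.56/16.47 = 0.2769
M/D/1: Lq = ρ²/(2(1−ρ)) = 0.07666/(2·0.7231) = 0.05300

Final: 0.05300


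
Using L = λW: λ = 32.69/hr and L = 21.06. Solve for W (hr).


W = L/λ = 21.06/32.69 = 0.6442 hr

Final: 0.6442 hr


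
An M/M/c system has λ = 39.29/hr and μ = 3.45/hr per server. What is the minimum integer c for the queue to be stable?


Stability requires cμ > λ ⇔ c > λ/μ.
λ/μ = 39.29/3.45 = 11.3884
Minimum integer c = ⌊11.3884⌋ + 1 = 12
Check: 12·3.45 = 41.40 > 39.29, while 11·3.45 = 37.95 ≤ 39.29

Final: 12 servers


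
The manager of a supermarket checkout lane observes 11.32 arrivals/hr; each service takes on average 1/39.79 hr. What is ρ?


ρ = λ/μ = 11.32/39.79 = 0.2845

Final: 0.2845


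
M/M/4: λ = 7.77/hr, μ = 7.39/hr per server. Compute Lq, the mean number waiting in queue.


a = λ/μ = 1.0514; ρ = a/4 = 0.2629
P₀ = 0.348801
Lq = P₀·a^c·ρ / (c!·(1−ρ)²) = 0.348801·1.22210·0.2629/(24·0.54338)
= 0.008592

Final: 0.008592


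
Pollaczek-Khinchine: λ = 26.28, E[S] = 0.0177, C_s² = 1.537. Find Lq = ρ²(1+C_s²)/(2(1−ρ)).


ρ = λ·E[S] = 26.28·0.0177 = 0.4652
Lq = ρ²(1+C_s²)/(2(1−ρ)) = 0.2164·(1+1.537)/(2·0.5348)
= 0.2164·2.5370/1.0697 = 0.51317

Final: 0.51317


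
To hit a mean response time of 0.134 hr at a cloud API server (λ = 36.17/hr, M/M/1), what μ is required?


W = 1/(μ−λ) ⇒ μ − λ = 1/W = 1/0.134 = 7.4627
μ = λ + 1/W = 36.17 + 7.4627 = 43.6327 per hr

Final: 43.6327 /hr


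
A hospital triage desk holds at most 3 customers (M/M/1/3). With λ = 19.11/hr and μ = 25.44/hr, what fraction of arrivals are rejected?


ρ = λ/μ = 19.11/25.44 = 0.7512
P_K = (1−ρ)ρ^K/(1−ρ^(K+1)) = (0.2488·0.423868)/(1 − 0.318401)
= 0.105467/0.681599 = 0.154735

Final: 0.154735


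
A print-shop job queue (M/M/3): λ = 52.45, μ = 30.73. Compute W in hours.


a = 1.7068; ρ = 0.5689; P₀ = 0.164316
Lq = P₀·a^c·ρ/(c!(1−ρ)²) = 0.41692
Wq = Lq/λ = 0.41692/52.45 = 0.007949 hr
W = Wq + 1/μ = 0.007949 + 0.03254 = 0.04049 hr

Final: 0.04049 hr


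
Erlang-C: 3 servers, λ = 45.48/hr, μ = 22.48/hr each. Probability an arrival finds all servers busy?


a = λ/μ = 2.0231; ρ = a/3 = 0.6744
P₀ = 0.107433 (from M/M/c formula)
C(c,a) = [a^c/(c!(1−ρ))]·P₀ = [8.28080/(6·0.3256)]·0.107433
= 4.23844·0.107433 = 0.455350

Final: 0.455350


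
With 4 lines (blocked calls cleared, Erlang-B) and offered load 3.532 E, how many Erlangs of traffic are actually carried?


B(4,3.532) = 0.263621 (Erlang-B)
Carried load = a(1 − B) = 3.532·(1 − 0.263621) = 3.532·0.736379 = 2.6009 E

Final: 2.6009 Erlangs


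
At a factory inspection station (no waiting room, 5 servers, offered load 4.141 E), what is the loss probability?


B(c,a) = (a^c/c!) / Σ_{k=0}^{c} a^k/k!
a^5/5! = 10.147169
Σ terms (k=0..5): 1.00000 + 4.14100 + 8.57394 + 11.83490 + 12.25208 + 10.14717 = 47.949082
B = 10.147169/47.949082 = 0.211624

Final: 0.211624


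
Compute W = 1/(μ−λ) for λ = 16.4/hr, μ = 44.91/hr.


W = 1/(μ−λ) = 1/(44.91 − 16.4) = 1/28.51 = 0.03508 hr

Final: 0.03508 hr


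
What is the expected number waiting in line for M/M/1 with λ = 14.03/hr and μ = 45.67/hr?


ρ = 14.03/45.67 = 0.3072
Lq = ρ²/(1−ρ) = 0.09437/0.6928 = 0.1362

Final: 0.1362


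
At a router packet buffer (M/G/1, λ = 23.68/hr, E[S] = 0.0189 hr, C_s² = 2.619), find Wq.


ρ = λ·E[S] = 23.68·0.0189 = 0.4476
E[S²] = E[S]²(1+C_s²) = 0.0189²·(1+2.619) = 0.001293
Wq = λ·E[S²]/(2(1−ρ)) = 23.68·0.001293/(2·0.5524) = 0.02771 hr

Final: 0.02771 hr


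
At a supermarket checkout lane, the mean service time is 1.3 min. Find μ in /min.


μ = 1/(service time) in consistent units.
1 minute = 1 min, so μ = 1/1.3 = 0.7692 per minute

Final: 0.7692 /min


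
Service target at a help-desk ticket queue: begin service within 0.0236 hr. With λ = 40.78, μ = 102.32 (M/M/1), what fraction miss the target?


ρ = 40.78/102.32 = 0.3986
P(Wq > t) = ρ·e^{−(μ−λ)t} = 0.3986·e^{−1.4523}
= 0.3986·0.234021 = 0.093270

Final: 0.093270


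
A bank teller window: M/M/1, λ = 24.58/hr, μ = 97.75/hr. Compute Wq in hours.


ρ = 24.58/97.75 = 0.2515
Wq = ρ/(μ−λ) = 0.2515/(97.75 − 24.58) = 0.2515/73.17 = 0.003437 hr

Final: 0.003437 hr


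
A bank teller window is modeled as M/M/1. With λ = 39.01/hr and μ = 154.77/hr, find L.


ρ = λ/μ = 39.01/154.77 = 0.2521
L = ρ/(1−ρ) = 0.2521/(1 − 0.2521) = 0.2521/0.7479 = 0.3370

Final: 0.3370


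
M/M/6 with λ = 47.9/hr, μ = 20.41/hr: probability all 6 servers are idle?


a = λ/μ = 47.9/20.41 = 2.3469; ρ = a/c = 0.3911
Σ_{k=0}^{5} a^k/k! (terms k=0..5) = 1.00000 + 2.34689 + 2.75394 + 2.15440 + 1.26403 + 0.59331 = 10.11258
Tail: a^6/(6!(1−ρ)) = 167.09177/(720·0.6089) = 0.38116
P₀ = 1/(10.11258 + 0.38116) = 1/10.49374 = 0.095295

Final: 0.095295


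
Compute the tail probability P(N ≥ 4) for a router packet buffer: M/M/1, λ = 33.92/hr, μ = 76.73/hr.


ρ = 33.92/76.73 = 0.4421
P(N ≥ n) = ρ^n = 0.4421^4 = 0.038191

Final: 0.038191


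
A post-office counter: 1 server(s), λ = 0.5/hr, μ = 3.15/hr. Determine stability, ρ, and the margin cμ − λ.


Total capacity cμ = 1·3.15 = 3.15/hr
ρ = λ/(cμ) = 0.5/3.15 = 0.1587
Stable ⇔ ρ < 1: YES
Spare capacity = cμ − λ = 3.15 − 0.5 = 2.65/hr

Final: ρ = 0.1587; stable; margin = 2.65/hr


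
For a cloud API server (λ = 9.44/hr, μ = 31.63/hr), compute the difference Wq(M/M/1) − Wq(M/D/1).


ρ = 9.44/31.63 = 0.2985
Wq(M/M/1) = ρ/(μ−λ) = 0.2985/22.19 = 0.01345 hr
Wq(M/D/1) = ρ/(2(μ−λ)) = 0.006725 hr
Savings = 0.01345 − 0.006725 = 0.006725 hr

Final: 0.006725 hr


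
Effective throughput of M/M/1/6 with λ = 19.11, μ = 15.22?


ρ = 1.2556; P_K = (1−ρ)ρ^6/(1−ρ^7) = 0.255493
λ_eff = λ(1 − P_K) = 19.11·(1 − 0.255493) = 19.11·0.744507 = 14.2275 /hr

Final: 14.2275 /hr


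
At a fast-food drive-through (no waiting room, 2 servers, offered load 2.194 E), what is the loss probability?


B(c,a) = (a^c/c!) / Σ_{k=0}^{c} a^k/k!
a^2/2! = 2.406818
Σ terms (k=0..2): 1.00000 + 2.19400 + 2.40682 = 5.600818
B = 2.406818/5.600818 = 0.429726

Final: 0.429726


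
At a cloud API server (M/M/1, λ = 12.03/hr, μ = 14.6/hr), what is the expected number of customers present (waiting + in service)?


ρ = λ/μ = 12.03/14.6 = 0.8240
L = ρ/(1−ρ) = 0.8240/(1 − 0.8240) = 0.8240/0.1760 = 4.6809

Final: 4.6809


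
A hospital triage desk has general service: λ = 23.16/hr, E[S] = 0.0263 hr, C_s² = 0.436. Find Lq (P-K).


ρ = λ·E[S] = 23.16·0.0263 = 0.6091
Lq = ρ²(1+C_s²)/(2(1−ρ)) = 0.3710·(1+0.436)/(2·0.3909)
= 0.3710·1.4360/0.7818 = 0.68148

Final: 0.68148


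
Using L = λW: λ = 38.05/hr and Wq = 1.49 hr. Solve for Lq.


Lq = λWq = 38.05·1.49 = 56.6945

Final: 56.6945


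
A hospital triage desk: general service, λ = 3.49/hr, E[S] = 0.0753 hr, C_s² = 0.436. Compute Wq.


ρ = λ·E[S] = 3.49·0.0753 = 0.2628
E[S²] = E[S]²(1+C_s²) = 0.0753²·(1+0.436) = 0.008142
Wq = λ·E[S²]/(2(1−ρ)) = 3.49·0.008142/(2·0.7372) = 0.01927 hr

Final: 0.01927 hr


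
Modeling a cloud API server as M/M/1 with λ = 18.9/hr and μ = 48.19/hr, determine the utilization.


ρ = λ/μ = 18.9/48.19 = 0.3922

Final: 0.3922


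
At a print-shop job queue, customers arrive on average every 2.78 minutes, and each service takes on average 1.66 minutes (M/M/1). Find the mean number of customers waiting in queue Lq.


λ = 60/2.78 = 21.5827 /hr
μ = 60/1.66 = 36.1446 /hr
ρ = λ/μ = 21.5827/36.1446 = 0.5971
Lq = ρ²/(1−ρ) = 0.3566/0.4029 = 0.8850

Final: 0.8850


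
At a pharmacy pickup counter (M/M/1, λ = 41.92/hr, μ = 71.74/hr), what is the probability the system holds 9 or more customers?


ρ = 41.92/71.74 = 0.5843
P(N ≥ n) = ρ^n = 0.5843^9 = 0.007942

Final: 0.007942


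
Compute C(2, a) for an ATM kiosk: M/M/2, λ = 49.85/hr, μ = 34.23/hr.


a = λ/μ = 1.4563; ρ = a/2 = 0.7282
P₀ = 0.157299 (from M/M/c formula)
C(c,a) = [a^c/(c!(1−ρ))]·P₀ = [2.12088/(2·0.2718)]·0.157299
= 3.90101·0.157299 = 0.613623

Final: 0.613623


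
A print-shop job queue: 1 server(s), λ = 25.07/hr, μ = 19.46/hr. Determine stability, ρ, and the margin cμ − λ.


Total capacity cμ = 1·19.46 = 19.46/hr
ρ = λ/(cμ) = 25.07/19.46 = 1.2883
Stable ⇔ ρ < 1: NO
Spare capacity = cμ − λ = 19.46 − 25.07 = -5.61/hr

Final: ρ = 1.2883; unstable; margin = -5.61/hr


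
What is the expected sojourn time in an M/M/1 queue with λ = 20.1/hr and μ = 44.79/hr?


W = 1/(μ−λ) = 1/(44.79 − 20.1) = 1/24.69 = 0.04050 hr

Final: 0.04050 hr


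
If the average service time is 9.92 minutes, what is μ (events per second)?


μ = 1/(service time) in consistent units.
1 second = 0.0166667 min, so μ = 0.0166667/9.92 = 0.001680 per second

Final: 0.001680 /sec


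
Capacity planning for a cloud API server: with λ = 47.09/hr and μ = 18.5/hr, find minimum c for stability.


Stability requires cμ > λ ⇔ c > λ/μ.
λ/μ = 47.09/18.5 = 2.5454
Minimum integer c = ⌊2.5454⌋ + 1 = 3
Check: 3·18.5 = 55.50 > 47.09, while 2·18.5 = 37.00 ≤ 47.09

Final: 3 servers


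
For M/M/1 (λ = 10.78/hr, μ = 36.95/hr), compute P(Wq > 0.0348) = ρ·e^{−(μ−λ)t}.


ρ = 10.78/36.95 = 0.2917
P(Wq > t) = ρ·e^{−(μ−λ)t} = 0.2917·e^{−0.9107}
= 0.2917·0.402236 = 0.117351

Final: 0.117351


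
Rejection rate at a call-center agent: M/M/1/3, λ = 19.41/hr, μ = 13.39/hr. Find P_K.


ρ = λ/μ = 19.41/13.39 = 1.4496
P_K = (1−ρ)ρ^K/(1−ρ^(K+1)) = (-0.4496·3.046035)/(1 − 4.415499)
= -1.369465/-3.415499 = 0.400956

Final: 0.400956


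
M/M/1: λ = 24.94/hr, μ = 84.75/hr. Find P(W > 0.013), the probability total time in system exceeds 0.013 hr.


W ~ Exponential(μ−λ) for M/M/1.
μ − λ = 84.75 − 24.94 = 59.8100
P(W > t) = e^{−(μ−λ)t} = e^{−0.7775} = 0.459540

Final: 0.459540


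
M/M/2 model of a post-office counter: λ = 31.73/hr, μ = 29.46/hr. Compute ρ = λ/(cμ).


ρ = λ/(cμ) = 31.73/(2·29.46) = 31.73/58.92 = 0.5385

Final: 0.5385


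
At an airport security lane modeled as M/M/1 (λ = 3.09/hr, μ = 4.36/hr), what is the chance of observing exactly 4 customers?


ρ = 3.09/4.36 = 0.7087
P_n = (1−ρ)·ρ^n = (1 − 0.7087)·0.7087^4 = 0.2913·0.252283 = 0.073486

Final: 0.073486


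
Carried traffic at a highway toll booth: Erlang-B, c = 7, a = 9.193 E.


B(7,9.193) = 0.371199 (Erlang-B)
Carried load = a(1 − B) = 9.193·(1 − 0.371199) = 9.193·0.628801 = 5.7806 E

Final: 5.7806 Erlangs


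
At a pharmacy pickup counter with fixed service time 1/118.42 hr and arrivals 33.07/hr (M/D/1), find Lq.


ρ = 33.07/118.42 = 0.2793
M/D/1: Lq = ρ²/(2(1−ρ)) = 0.07799/(2·0.7207) = 0.05410

Final: 0.05410


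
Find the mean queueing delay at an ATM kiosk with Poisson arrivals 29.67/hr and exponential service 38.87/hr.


ρ = 29.67/38.87 = 0.7633
Wq = ρ/(μ−λ) = 0.7633/(38.87 − 29.67) = 0.7633/9.20 = 0.08297 hr

Final: 0.08297 hr


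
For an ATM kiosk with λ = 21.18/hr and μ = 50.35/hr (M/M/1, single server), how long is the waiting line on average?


ρ = 21.18/50.35 = 0.4207
Lq = ρ²/(1−ρ) = 0.1770/0.5793 = 0.3054

Final: 0.3054


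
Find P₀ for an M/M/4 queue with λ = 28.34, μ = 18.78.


a = λ/μ = 28.34/18.78 = 1.5091; ρ = a/c = 0.3773
Σ_{k=0}^{3} a^k/k! (terms k=0..3) = 1.00000 + 1.50905 + 1.13862 + 0.57275 = 4.22042
Tail: a^4/(4!(1−ρ)) = 5.18582/(24·0.6227) = 0.34698
P₀ = 1/(4.22042 + 0.34698) = 1/4.56739 = 0.218943

Final: 0.218943


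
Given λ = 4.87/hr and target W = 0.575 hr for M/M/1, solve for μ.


W = 1/(μ−λ) ⇒ μ − λ = 1/W = 1/0.575 = 1.7391
μ = λ + 1/W = 4.87 + 1.7391 = 6.6091 per hr

Final: 6.6091 /hr


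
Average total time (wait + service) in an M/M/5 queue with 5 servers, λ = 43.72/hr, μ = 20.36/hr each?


a = 2.1473; ρ = 0.4295; P₀ = 0.115527
Lq = P₀·a^c·ρ/(c!(1−ρ)²) = 0.05799
Wq = Lq/λ = 0.05799/43.72 = 0.001327 hr
W = Wq + 1/μ = 0.001327 + 0.04912 = 0.05044 hr

Final: 0.05044 hr


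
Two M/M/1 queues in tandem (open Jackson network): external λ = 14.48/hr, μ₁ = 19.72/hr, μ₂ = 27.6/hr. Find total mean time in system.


Each node sees arrival rate λ = 14.48/hr (tandem ⇒ throughput preserved).
W₁ = 1/(μ₁−λ) = 1/(19.72−14.48) = 0.19084 hr
W₂ = 1/(μ₂−λ) = 1/(27.6−14.48) = 0.07622 hr
W_total = W₁ + W₂ = 0.19084 + 0.07622 = 0.26706 hr

Final: 0.26706 hr


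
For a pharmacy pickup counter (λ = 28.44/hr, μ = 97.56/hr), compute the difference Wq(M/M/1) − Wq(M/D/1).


ρ = 28.44/97.56 = 0.2915
Wq(M/M/1) = ρ/(μ−λ) = 0.2915/69.12 = 0.004217 hr
Wq(M/D/1) = ρ/(2(μ−λ)) = 0.002109 hr
Savings = 0.004217 − 0.002109 = 0.002109 hr

Final: 0.002109 hr


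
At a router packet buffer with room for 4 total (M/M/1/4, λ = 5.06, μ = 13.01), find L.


ρ = 5.06/13.01 = 0.3889
L = ρ[1 − (K+1)ρ^K + Kρ^(K+1)] / [(1−ρ)(1−ρ^(K+1))]
Numerator: 0.3889·(1 − 5·0.022882 + 4·0.008900) = 0.358279
Denominator: (0.6111)·(0.991100) = 0.605630
L = 0.358279/0.605630 = 0.5916

Final: 0.5916


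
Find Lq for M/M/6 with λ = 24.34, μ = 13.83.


a = λ/μ = 1.7599; ρ = a/6 = 0.2933
P₀ = 0.171938
Lq = P₀·a^c·ρ / (c!·(1−ρ)²) = 0.171938·29.71600·0.2933/(720·0.49939)
= 0.004168

Final: 0.004168


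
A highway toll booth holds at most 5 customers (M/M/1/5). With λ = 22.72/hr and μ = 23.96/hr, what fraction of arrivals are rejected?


ρ = λ/μ = 22.72/23.96 = 0.9482
P_K = (1−ρ)ρ^K/(1−ρ^(K+1)) = (0.05175·0.766668)/(1 − 0.726991)
= 0.039677/0.273009 = 0.145333

Final: 0.145333


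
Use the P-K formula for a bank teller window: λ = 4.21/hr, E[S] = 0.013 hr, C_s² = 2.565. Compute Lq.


ρ = λ·E[S] = 4.21·0.013 = 0.05473
Lq = ρ²(1+C_s²)/(2(1−ρ)) = 0.002995·(1+2.565)/(2·0.9453)
= 0.002995·3.5650/1.8905 = 0.005648

Final: 0.005648


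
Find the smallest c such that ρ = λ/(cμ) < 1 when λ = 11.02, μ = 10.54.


Stability requires cμ > λ ⇔ c > λ/μ.
λ/μ = 11.02/10.54 = 1.0455
Minimum integer c = ⌊1.0455⌋ + 1 = 2
Check: 2·10.54 = 21.08 > 11.02, while 1·10.54 = 10.54 ≤ 11.02

Final: 2 servers


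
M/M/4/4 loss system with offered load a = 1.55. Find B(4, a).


B(c,a) = (a^c/c!) / Σ_{k=0}^{c} a^k/k!
a^4/4! = 0.240500
Σ terms (k=0..4): 1.00000 + 1.55000 + 1.20125 + 0.62065 + 0.24050 = 4.612396
B = 0.240500/4.612396 = 0.052142

Final: 0.052142


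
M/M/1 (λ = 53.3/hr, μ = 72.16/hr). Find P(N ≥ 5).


ρ = 53.3/72.16 = 0.7386
P(N ≥ n) = ρ^n = 0.7386^5 = 0.219864

Final: 0.219864


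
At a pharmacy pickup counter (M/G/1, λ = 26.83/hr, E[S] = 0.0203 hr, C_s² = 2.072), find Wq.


ρ = λ·E[S] = 26.83·0.0203 = 0.5446
E[S²] = E[S]²(1+C_s²) = 0.0203²·(1+2.072) = 0.001266
Wq = λ·E[S²]/(2(1−ρ)) = 26.83·0.001266/(2·0.4554) = 0.03730 hr

Final: 0.03730 hr


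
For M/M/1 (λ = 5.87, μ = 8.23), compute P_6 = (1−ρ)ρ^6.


ρ = 5.87/8.23 = 0.7132
P_n = (1−ρ)·ρ^n = (1 − 0.7132)·0.7132^6 = 0.2868·0.131653 = 0.037752

Final: 0.037752


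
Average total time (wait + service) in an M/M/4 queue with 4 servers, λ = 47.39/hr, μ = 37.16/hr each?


a = 1.2753; ρ = 0.3188; P₀ = 0.278089
Lq = P₀·a^c·ρ/(c!(1−ρ)²) = 0.02106
Wq = Lq/λ = 0.02106/47.39 = 0.0004444 hr
W = Wq + 1/μ = 0.0004444 + 0.02691 = 0.02736 hr

Final: 0.02736 hr


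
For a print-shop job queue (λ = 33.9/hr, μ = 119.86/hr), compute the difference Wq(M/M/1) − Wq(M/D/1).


ρ = 33.9/119.86 = 0.2828
Wq(M/M/1) = ρ/(μ−λ) = 0.2828/85.96 = 0.003290 hr
Wq(M/D/1) = ρ/(2(μ−λ)) = 0.001645 hr
Savings = 0.003290 − 0.001645 = 0.001645 hr

Final: 0.001645 hr


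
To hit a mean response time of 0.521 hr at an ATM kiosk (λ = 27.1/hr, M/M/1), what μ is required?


W = 1/(μ−λ) ⇒ μ − λ = 1/W = 1/0.521 = 1.9194
μ = λ + 1/W = 27.1 + 1.9194 = 29.0194 per hr

Final: 29.0194 /hr


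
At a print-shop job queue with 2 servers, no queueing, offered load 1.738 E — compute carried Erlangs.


B(2,1.738) = 0.355510 (Erlang-B)
Carried load = a(1 − B) = 1.738·(1 − 0.355510) = 1.738·0.644490 = 1.1201 E

Final: 1.1201 Erlangs


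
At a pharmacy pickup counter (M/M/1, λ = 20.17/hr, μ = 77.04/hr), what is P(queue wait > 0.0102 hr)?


ρ = 20.17/77.04 = 0.2618
P(Wq > t) = ρ·e^{−(μ−λ)t} = 0.2618·e^{−0.5801}
= 0.2618·0.559857 = 0.146577

Final: 0.146577


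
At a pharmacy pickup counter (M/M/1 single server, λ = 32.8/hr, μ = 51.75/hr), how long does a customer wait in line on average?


ρ = 32.8/51.75 = 0.6338
Wq = ρ/(μ−λ) = 0.6338/(51.75 − 32.8) = 0.6338/18.95 = 0.03345 hr

Final: 0.03345 hr


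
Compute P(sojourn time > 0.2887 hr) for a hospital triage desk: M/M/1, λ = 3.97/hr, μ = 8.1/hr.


W ~ Exponential(μ−λ) for M/M/1.
μ − λ = 8.1 − 3.97 = 4.1300
P(W > t) = e^{−(μ−λ)t} = e^{−1.1923} = 0.303513

Final: 0.303513


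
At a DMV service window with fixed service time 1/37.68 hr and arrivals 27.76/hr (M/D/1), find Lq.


ρ = 27.76/37.68 = 0.7367
M/D/1: Lq = ρ²/(2(1−ρ)) = 0.5428/(2·0.2633) = 1.03083

Final: 1.03083


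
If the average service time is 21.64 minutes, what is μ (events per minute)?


μ = 1/(service time) in consistent units.
1 minute = 1 min, so μ = 1/21.64 = 0.04621 per minute

Final: 0.04621 /min


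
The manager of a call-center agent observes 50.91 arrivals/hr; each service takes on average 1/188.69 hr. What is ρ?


ρ = λ/μ = 50.91/188.69 = 0.2698

Final: 0.2698


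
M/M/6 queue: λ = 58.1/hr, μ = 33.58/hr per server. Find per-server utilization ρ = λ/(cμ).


ρ = λ/(cμ) = 58.1/(6·33.58) = 58.1/201.48 = 0.2884

Final: 0.2884


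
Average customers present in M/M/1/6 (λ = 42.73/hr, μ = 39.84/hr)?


ρ = 42.73/39.84 = 1.0725
L = ρ[1 − (K+1)ρ^K + Kρ^(K+1)] / [(1−ρ)(1−ρ^(K+1))]
Numerator: 1.0725·(1 − 7·1.522234 + 6·1.632657) = 0.150482
Denominator: (-0.07254)·(-0.632657) = 0.045893
L = 0.150482/0.045893 = 3.2790

Final: 3.2790


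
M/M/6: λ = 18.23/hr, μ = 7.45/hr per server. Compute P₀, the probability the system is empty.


a = λ/μ = 18.23/7.45 = 2.4470; ρ = a/c = 0.4078
Σ_{k=0}^{5} a^k/k! (terms k=0..5) = 1.00000 + 2.44698 + 2.99386 + 2.44197 + 1.49386 + 0.73109 = 11.10775
Tail: a^6/(6!(1−ρ)) = 214.67545/(720·0.5922) = 0.50350
P₀ = 1/(11.10775 + 0.50350) = 1/11.61126 = 0.086123

Final: 0.086123


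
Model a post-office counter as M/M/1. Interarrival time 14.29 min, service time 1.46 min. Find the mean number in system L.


λ = 60/14.29 = 4.1987 /hr
μ = 60/1.46 = 41.0959 /hr
ρ = λ/μ = 4.1987/41.0959 = 0.1022
L = ρ/(1−ρ) = 0.1022/0.8978 = 0.1138

Final: 0.1138


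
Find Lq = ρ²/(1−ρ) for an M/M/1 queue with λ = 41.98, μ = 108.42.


ρ = 41.98/108.42 = 0.3872
Lq = ρ²/(1−ρ) = 0.1499/0.6128 = 0.2447

Final: 0.2447


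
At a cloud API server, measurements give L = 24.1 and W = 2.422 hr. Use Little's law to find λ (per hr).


λ = L/W = 24.1/2.422 = 9.9505 /hr

Final: 9.9505 /hr


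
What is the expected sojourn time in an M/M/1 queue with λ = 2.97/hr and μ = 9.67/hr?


W = 1/(μ−λ) = 1/(9.67 − 2.97) = 1/6.70 = 0.1493 hr

Final: 0.1493 hr


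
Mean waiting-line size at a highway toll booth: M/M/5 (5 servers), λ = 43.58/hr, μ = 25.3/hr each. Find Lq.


a = λ/μ = 1.7225; ρ = a/5 = 0.3445
P₀ = 0.178015
Lq = P₀·a^c·ρ / (c!·(1−ρ)²) = 0.178015·15.16469·0.3445/(120·0.42967)
= 0.01804

Final: 0.01804


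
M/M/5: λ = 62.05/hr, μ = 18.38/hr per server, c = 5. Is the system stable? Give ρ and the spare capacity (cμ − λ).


Total capacity cμ = 5·18.38 = 91.90/hr
ρ = λ/(cμ) = 62.05/91.90 = 0.6752
Stable ⇔ ρ < 1: YES
Spare capacity = cμ − λ = 91.90 − 62.05 = 29.85/hr

Final: ρ = 0.6752; stable; margin = 29.85/hr


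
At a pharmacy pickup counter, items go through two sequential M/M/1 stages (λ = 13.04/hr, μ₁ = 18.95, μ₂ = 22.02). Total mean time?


Each node sees arrival rate λ = 13.04/hr (tandem ⇒ throughput preserved).
W₁ = 1/(μ₁−λ) = 1/(18.95−13.04) = 0.16920 hr
W₂ = 1/(μ₂−λ) = 1/(22.02−13.04) = 0.11136 hr
W_total = W₁ + W₂ = 0.16920 + 0.11136 = 0.28056 hr

Final: 0.28056 hr
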